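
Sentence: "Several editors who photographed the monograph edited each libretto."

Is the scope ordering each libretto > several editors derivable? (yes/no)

Yes

Although the sentence contains a relative clause (*who photographed the monograph*), *each libretto* is outside it, in the matrix VP.
Since no island is crossed, the inverse ordering is licensed alongside surface scope.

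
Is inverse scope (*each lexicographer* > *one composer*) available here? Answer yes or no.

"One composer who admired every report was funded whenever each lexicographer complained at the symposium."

No

The DP *each lexicographer* is contained in the adjunct clause *whenever each lexicographer complained at the symposium*.
Since the clause is an adjunct (not a complement), the Adjunct Condition blocks QR across its edge.
The inverse ordering *each lexicographer* > *one composer* is therefore underivable.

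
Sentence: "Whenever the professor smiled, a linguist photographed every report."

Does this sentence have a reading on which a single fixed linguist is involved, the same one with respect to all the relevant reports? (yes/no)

That reading corresponds to *a linguist* > *every report*.
Surface scope (*a linguist* > *every report*) is always derivable; islands only block QR, not in-situ interpretation.

Yes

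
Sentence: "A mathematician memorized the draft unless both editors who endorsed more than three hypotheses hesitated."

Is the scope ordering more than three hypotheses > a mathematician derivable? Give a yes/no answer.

No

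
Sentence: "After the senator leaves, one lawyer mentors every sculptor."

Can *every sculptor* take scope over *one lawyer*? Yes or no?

Yes

*every sculptor* is a matrix argument; the adjunct is an island but the target quantifier is outside it.
Ordinary QR to a clause-peripheral position gives the wide-scope LF for the lower DP.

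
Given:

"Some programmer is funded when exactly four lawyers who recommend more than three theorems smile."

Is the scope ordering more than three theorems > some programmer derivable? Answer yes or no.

*more than three theorems* is embedded in the relative clause *who recommend more than three theorems*, which is itself inside the adjunct *when exactly four lawyers who recommend more than three theorems smile*.
Even if one barrier were somehow void, the other would still block QR.
So the wide-scope reading for *more than three theorems* is blocked.
(Only the surface reading survives: one fixed programmer with respect to all the relevant theorems.)

No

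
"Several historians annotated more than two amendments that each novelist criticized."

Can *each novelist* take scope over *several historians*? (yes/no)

*each novelist* occurs within the relative clause *that each novelist criticized* modifying *more than two amendments*.
The relative clause forms an island for QR, so the quantifier is confined to the head noun's restrictor.
So the wide-scope reading for *each novelist* is blocked.

No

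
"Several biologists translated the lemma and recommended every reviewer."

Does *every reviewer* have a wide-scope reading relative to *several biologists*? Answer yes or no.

No

*every reviewer* is embedded in one conjunct of the coordinate structure (*recommended every reviewer*).
A quantifier cannot raise out of one conjunct of a coordination across the whole coordinate structure — the CSC applies to QR.
*every reviewer* is confined to the island and cannot take scope over *several biologists*.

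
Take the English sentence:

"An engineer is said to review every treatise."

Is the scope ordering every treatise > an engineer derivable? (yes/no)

Yes

*every treatise* is the object of the infinitival complement of a raising predicate; raising infinitives are transparent for QR, so the two DPs are in effect clausemates.
No island intervenes, so both surface and inverse scope are derivable.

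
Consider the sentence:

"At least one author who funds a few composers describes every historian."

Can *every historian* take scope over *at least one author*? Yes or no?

Yes

*every historian* sits in the matrix clause, not in the relative clause on *at least one author*.
With no island boundary between them, the object can take inverse scope over the subject via ordinary QR within the clause.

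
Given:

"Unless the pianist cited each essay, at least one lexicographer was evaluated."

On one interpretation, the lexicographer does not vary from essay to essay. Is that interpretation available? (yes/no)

Yes

This is the *at least one lexicographer* > *each essay* reading.
Nothing needs to raise out of an island for *at least one lexicographer* > *each essay*: *at least one lexicographer* takes scope from its matrix position over the clause containing *each essay*.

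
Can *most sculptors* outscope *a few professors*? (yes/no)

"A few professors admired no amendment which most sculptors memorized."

The target quantifier *most sculptors* is part of the relative clause *which most sculptors memorized* modifying *no amendment*.
The relative clause forms an island for QR, so the quantifier is confined to the head noun's restrictor.
Hence only narrow scope for *most sculptors* (under *a few professors*) survives.

No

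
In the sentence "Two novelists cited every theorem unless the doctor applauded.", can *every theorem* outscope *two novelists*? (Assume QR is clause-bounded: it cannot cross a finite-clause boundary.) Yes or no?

Although there is an adjunct clause, *every theorem* is in the main clause, not inside the adjunct.
Ordinary QR to a clause-peripheral position gives the wide-scope LF for the lower DP.
So *every theorem* > *two novelists* is among the available readings.

Yes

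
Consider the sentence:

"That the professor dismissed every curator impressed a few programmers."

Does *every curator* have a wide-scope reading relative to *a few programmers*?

No

*every curator* occurs within the sentential subject *that the professor dismissed every curator*.
Subjects — clausal subjects included — are islands for extraction, and QR is no exception.
So *every curator* cannot raise to a position above *a few programmers*.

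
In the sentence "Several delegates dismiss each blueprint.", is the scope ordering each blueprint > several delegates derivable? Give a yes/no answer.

*each blueprint* is the matrix object and *several delegates* the matrix subject; the two are clausemates.
Ordinary QR to a clause-peripheral position gives the wide-scope LF for the lower DP.

Yes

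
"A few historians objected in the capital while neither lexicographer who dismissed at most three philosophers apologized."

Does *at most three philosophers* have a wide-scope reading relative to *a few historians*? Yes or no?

*at most three philosophers* is embedded in the relative clause *who dismissed at most three philosophers*, which is itself inside the adjunct *while neither lexicographer who dismissed at most three philosophers apologized*.
The quantifier would have to escape first the RC and then the adjunct — two independent island violations.
So the wide-scope reading for *at most three philosophers* is blocked.

No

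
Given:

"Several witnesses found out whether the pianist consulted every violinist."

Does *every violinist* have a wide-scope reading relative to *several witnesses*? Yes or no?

The target quantifier *every violinist* is part of the embedded question *whether the pianist consulted every violinist*.
The wh-island constraint blocks QR out of an embedded interrogative.
Hence only narrow scope for *every violinist* (under *several witnesses*) survives.

No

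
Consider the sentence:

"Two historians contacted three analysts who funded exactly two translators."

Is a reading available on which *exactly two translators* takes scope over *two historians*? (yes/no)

No

*exactly two translators* is embedded in the relative clause *who funded exactly two translators* modifying *three analysts*.
QR out of a relative clause is ruled out by the relative-clause island constraint.
The inverse ordering *exactly two translators* > *two historians* is therefore underivable.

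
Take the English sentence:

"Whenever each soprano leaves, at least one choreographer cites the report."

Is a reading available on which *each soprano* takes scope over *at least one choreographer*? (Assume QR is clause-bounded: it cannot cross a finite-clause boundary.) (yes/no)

No

*each soprano* is embedded in the adjunct clause *whenever each soprano leaves*.
Adjuncts are opaque for quantifier raising; a quantifier in an adjunct stays inside it.
There is no licit LF on which *each soprano* c-commands *at least one choreographer*.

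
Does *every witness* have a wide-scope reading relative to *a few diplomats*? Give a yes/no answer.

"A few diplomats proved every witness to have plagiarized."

Yes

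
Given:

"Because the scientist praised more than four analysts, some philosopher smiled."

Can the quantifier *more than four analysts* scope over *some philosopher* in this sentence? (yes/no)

*more than four analysts* occurs within the adjunct clause *because the scientist praised more than four analysts*.
Adverbial clauses are not L-marked, so they are barriers for QR — the quantifier cannot escape the adjunct.
So *more than four analysts* cannot raise to a position above *some philosopher*.

No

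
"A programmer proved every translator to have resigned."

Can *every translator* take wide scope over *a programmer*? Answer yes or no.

Yes

This is an ECM construction: *every translator* is the infinitival subject, Case-marked by the matrix verb, and the infinitive is transparent for QR.
QR within a single clause is free, so the lower quantifier may take scope over the higher one.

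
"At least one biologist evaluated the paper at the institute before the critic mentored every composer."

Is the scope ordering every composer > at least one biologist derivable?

*every composer* is embedded in the adjunct clause *before the critic mentored every composer*.
Adjuncts are opaque for quantifier raising; a quantifier in an adjunct stays inside it.
*every composer* > *at least one biologist* would require crossing that boundary, which is illicit.

No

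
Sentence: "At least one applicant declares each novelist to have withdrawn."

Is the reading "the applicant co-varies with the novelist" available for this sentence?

That reading corresponds to *each novelist* > *at least one applicant*.
This is an ECM construction: *each novelist* is the infinitival subject, Case-marked by the matrix verb, and the infinitive is transparent for QR.
Nothing blocks QR of the lower DP to a position above the higher one, so inverse scope is available.

Yes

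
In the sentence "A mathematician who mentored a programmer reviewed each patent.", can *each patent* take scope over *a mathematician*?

Yes

*each patent* is a matrix argument; only *a mathematician* is modified by the relative clause *who mentored a programmer*, so the RC island is irrelevant to the target quantifier.
Since no island is crossed, the inverse ordering is licensed alongside surface scope.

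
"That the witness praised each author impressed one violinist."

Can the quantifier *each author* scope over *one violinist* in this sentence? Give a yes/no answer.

*each author* occurs within the sentential subject *that the witness praised each author*.
The Sentential Subject Constraint rules out raising the quantifier out of the that-clause subject.
So *each author* cannot raise to a position above *one violinist*.

No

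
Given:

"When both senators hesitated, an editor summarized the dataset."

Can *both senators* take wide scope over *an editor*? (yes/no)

No

The DP *both senators* is contained in the adjunct clause *when both senators hesitated*.
Since the clause is an adjunct (not a complement), the Adjunct Condition blocks QR across its edge.
So *both senators* cannot raise to a position above *an editor*.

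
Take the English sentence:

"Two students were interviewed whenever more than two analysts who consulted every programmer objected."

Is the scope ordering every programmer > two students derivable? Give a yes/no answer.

No

The target quantifier *every programmer* is part of the relative clause *who consulted every programmer*, which is itself inside the adjunct *whenever more than two analysts who consulted every programmer objected*.
Both the relative clause and the enclosing adjunct are scope islands; QR cannot cross either.
So the wide-scope reading for *every programmer* is blocked.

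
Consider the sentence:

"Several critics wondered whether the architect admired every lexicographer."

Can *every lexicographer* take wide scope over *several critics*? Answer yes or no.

No

The target quantifier *every lexicographer* is part of the embedded question *whether the architect admired every lexicographer*.
An indirect question is a wh-island; the filled [Spec,CP] blocks QR across the CP edge.
So *every lexicographer* cannot raise to a position above *several critics*.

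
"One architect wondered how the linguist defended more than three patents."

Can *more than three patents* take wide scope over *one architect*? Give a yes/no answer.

*more than three patents* is embedded in the embedded question *how the linguist defended more than three patents*.
An indirect question is a wh-island; the filled [Spec,CP] blocks QR across the CP edge.
So *more than three patents* cannot raise to a position above *one architect*.
(Only the surface reading survives: one fixed architect with respect to all the relevant patents.)

No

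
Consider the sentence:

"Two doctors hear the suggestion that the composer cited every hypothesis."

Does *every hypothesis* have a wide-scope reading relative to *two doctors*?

*every hypothesis* is embedded in the complex NP *the suggestion that the composer cited every hypothesis*.
The Complex NP Constraint bars QR out of the complement clause of a noun.
So *every hypothesis* cannot raise high enough to outscope *two doctors*; only the surface ordering *two doctors* > *every hypothesis* is available.

No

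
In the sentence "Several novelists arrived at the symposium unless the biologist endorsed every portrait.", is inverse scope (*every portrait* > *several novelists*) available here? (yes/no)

No

The target quantifier *every portrait* is part of the adjunct clause *unless the biologist endorsed every portrait*.
The adjunct-island constraint bars QR out of an adverbial clause.
So *every portrait* cannot raise to a position above *several novelists*.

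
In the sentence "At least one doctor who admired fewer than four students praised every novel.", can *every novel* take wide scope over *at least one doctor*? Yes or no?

*every novel* is a matrix argument; only *at least one doctor* is modified by the relative clause *who admired fewer than four students*, so the RC island is irrelevant to the target quantifier.
Clause-internal QR can adjoin the lower DP above the subject, yielding the inverse reading.

Yes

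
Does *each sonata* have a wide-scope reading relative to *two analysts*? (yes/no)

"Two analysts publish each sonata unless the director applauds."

Yes

*each sonata* is a matrix argument; the adjunct is an island but the target quantifier is outside it.
With no island boundary between them, the object can take inverse scope over the subject via ordinary QR within the clause.
The sentence is scopally ambiguous between *two analysts* > *each sonata* and *each sonata* > *two analysts*.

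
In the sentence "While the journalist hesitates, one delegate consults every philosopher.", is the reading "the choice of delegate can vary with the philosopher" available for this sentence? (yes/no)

Yes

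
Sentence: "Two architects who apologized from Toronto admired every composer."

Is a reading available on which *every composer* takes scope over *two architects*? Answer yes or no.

*every composer* sits in the matrix clause, not in the relative clause on *two architects*.
Ordinary QR to a clause-peripheral position gives the wide-scope LF for the lower DP.
Both orderings are possible: *two architects* > *every composer* and *every composer* > *two architects*.

Yes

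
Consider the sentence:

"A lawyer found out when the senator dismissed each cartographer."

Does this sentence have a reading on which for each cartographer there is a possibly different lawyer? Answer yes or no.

No

The paraphrase describes the scope ordering *each cartographer* > *a lawyer*.
*each cartographer* is embedded in the embedded question *when the senator dismissed each cartographer*.
QR across an interrogative CP boundary is ruled out as a wh-island violation.
So the wide-scope reading for *each cartographer* is blocked.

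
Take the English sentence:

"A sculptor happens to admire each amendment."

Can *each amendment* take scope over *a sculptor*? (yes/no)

*each amendment* is inside a raising infinitive, which is transparent to QR (no CP barrier), so it behaves as a matrix argument.
Since no island is crossed, the inverse ordering is licensed alongside surface scope.

Yes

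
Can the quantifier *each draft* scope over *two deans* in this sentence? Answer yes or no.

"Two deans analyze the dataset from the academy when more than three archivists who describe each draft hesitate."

No

*each draft* is embedded in the relative clause *who describe each draft*, which is itself inside the adjunct *when more than three archivists who describe each draft hesitate*.
Two island boundaries intervene — the relative clause and the adjunct. Either alone would block QR.
So *each draft* cannot raise to a position above *two deans*.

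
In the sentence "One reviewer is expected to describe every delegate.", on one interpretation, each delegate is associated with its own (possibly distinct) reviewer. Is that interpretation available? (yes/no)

The described interpretation is the *every delegate* > *one reviewer* scoping.
*every delegate* is the object of the infinitival complement of a raising predicate; raising infinitives are transparent for QR, so the two DPs are in effect clausemates.
Clause-internal QR can adjoin the lower DP above the subject, yielding the inverse reading.
Both orderings are possible: *one reviewer* > *every delegate* and *every delegate* > *one reviewer*.

Yes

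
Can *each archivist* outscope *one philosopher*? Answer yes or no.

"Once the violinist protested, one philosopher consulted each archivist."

The adjunct island is irrelevant here — *each archivist* and *one philosopher* are both in the matrix clause.
With no island boundary between them, the object can take inverse scope over the subject via ordinary QR within the clause.

Yes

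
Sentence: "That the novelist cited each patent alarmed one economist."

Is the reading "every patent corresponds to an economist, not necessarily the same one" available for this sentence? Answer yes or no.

No

This is the *each patent* > *one economist* reading.
*each patent* is embedded in the sentential subject *that the novelist cited each patent*.
The Sentential Subject Constraint rules out raising the quantifier out of the that-clause subject.
The ordering *each patent* > *one economist* is therefore underivable.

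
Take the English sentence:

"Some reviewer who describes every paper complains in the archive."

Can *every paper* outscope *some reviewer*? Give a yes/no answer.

Structurally, *every paper* is inside the relative clause *who describes every paper*.
Quantifiers inside a relative clause are trapped there; the RC boundary blocks QR.
There is no licit LF on which *every paper* c-commands *some reviewer*.
(Only the surface reading survives: one fixed reviewer with respect to all the relevant papers.)

No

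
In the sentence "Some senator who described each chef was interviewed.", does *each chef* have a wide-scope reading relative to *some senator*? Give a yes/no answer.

No

The target quantifier *each chef* is part of the relative clause *who described each chef*.
QR out of a relative clause is ruled out by the relative-clause island constraint.
The inverse ordering *each chef* > *some senator* is therefore underivable.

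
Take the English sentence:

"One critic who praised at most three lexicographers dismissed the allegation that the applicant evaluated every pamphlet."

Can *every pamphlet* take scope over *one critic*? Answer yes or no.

No

The DP *every pamphlet* is contained in the complex NP *the allegation that the applicant evaluated every pamphlet*.
The complex NP is opaque for QR — the quantifier is frozen inside the noun's complement.
*every pamphlet* > *one critic* would require crossing that boundary, which is illicit.
(Only the surface reading survives: one fixed critic with respect to all the relevant pamphlets.)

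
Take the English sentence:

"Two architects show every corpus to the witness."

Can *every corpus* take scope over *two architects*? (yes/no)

*every corpus* and *two architects* are in the same minimal clause.
QR within a single clause is free, so the lower quantifier may take scope over the higher one.

Yes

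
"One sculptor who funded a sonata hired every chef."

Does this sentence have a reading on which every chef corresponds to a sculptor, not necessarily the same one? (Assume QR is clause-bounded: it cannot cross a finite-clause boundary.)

That reading corresponds to *every chef* > *one sculptor*.
Although the sentence contains a relative clause (*who funded a sonata*), *every chef* is outside it, in the matrix VP.
Clause-internal QR can adjoin the lower DP above the subject, yielding the inverse reading.
Both orderings are possible: *one sculptor* > *every chef* and *every chef* > *one sculptor*.

Yes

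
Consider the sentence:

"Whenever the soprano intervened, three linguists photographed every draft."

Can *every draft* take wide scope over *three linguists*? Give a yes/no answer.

Neither queried DP is inside the adjunct, so the adjunct-island constraint does not apply.
With no island boundary between them, the object can take inverse scope over the subject via ordinary QR within the clause.

Yes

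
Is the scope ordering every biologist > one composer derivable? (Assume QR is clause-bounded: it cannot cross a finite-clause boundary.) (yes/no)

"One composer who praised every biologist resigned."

The DP *every biologist* is contained in the relative clause *who praised every biologist*.
Relative clauses block scope extraction: QR cannot target a position outside the modified NP.
There is no licit LF on which *every biologist* c-commands *one composer*.

No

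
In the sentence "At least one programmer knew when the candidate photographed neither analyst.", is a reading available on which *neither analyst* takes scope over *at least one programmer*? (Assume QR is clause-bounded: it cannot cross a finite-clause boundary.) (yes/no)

*neither analyst* occurs within the embedded question *when the candidate photographed neither analyst*.
QR across an interrogative CP boundary is ruled out as a wh-island violation.
So the wide-scope reading for *neither analyst* is blocked.

No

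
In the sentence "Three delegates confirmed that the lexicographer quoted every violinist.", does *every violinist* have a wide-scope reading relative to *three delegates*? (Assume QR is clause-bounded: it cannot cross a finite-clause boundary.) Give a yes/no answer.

Structurally, *every violinist* is inside the finite complement clause *that the lexicographer quoted every violinist*.
Under clause-bounded QR, a quantifier in an embedded finite clause cannot raise into the matrix clause.
*every violinist* > *three delegates* would require crossing that boundary, which is illicit.

No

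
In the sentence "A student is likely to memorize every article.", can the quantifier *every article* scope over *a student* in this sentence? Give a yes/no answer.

*every article* is the object of the infinitival complement of a raising predicate; raising infinitives are transparent for QR, so the two DPs are in effect clausemates.
With no island boundary between them, the object can take inverse scope over the subject via ordinary QR within the clause.

Yes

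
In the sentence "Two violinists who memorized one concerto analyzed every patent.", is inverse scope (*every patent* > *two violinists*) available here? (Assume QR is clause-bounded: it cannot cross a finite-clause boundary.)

Yes

The RC *who memorized one concerto* is an island, but *every patent* is not inside it — it is the matrix object, a clausemate of *two violinists*.
Ordinary QR to a clause-peripheral position gives the wide-scope LF for the lower DP.
The sentence is scopally ambiguous between *two violinists* > *every patent* and *every patent* > *two violinists*.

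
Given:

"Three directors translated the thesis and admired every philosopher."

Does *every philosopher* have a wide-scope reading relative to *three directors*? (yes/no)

No

*every philosopher* occurs within one conjunct of the coordinate structure (*admired every philosopher*).
Asymmetric QR out of one conjunct violates the Coordinate Structure Constraint.
So the wide-scope reading for *every philosopher* is blocked.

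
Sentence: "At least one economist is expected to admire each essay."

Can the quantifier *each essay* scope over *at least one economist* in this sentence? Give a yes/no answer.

Infinitival complements of raising predicates do not block QR; *each essay* and *at least one economist* are effectively clausemates.
With no island boundary between them, the object can take inverse scope over the subject via ordinary QR within the clause.
The sentence is scopally ambiguous between *at least one economist* > *each essay* and *each essay* > *at least one economist*.

Yes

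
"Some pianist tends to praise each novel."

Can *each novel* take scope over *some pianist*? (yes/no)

Yes

Infinitival complements of raising predicates do not block QR; *each novel* and *some pianist* are effectively clausemates.
With no island boundary between them, the object can take inverse scope over the subject via ordinary QR within the clause.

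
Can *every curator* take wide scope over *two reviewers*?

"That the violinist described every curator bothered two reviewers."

*every curator* occurs within the sentential subject *that the violinist described every curator*.
Subjects — clausal subjects included — are islands for extraction, and QR is no exception.
So the wide-scope reading for *every curator* is blocked.

No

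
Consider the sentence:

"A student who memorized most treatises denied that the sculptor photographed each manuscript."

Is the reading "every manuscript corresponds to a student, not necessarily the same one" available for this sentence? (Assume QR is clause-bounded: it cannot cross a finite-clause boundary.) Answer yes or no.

The paraphrase describes the scope ordering *each manuscript* > *a student*.
The DP *each manuscript* is contained in the finite complement clause *that the sculptor photographed each manuscript*.
With QR restricted to its own tensed clause, the embedded quantifier cannot reach a matrix scope position.
There is no licit LF on which *each manuscript* c-commands *a student*.
(Only the surface reading survives: one fixed student with respect to all the relevant manuscripts.)

No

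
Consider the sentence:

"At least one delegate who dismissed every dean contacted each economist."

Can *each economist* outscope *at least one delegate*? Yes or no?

*each economist* is a matrix argument; only *at least one delegate* is modified by the relative clause *who dismissed every dean*, so the RC island is irrelevant to the target quantifier.
QR within a single clause is free, so the lower quantifier may take scope over the higher one.

Yes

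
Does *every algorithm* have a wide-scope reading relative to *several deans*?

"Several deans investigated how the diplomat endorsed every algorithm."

Structurally, *every algorithm* is inside the embedded question *how the diplomat endorsed every algorithm*.
An indirect question is a wh-island; the filled [Spec,CP] blocks QR across the CP edge.
So *every algorithm* cannot raise high enough to outscope *several deans*; only the surface ordering *several deans* > *every algorithm* is available.

No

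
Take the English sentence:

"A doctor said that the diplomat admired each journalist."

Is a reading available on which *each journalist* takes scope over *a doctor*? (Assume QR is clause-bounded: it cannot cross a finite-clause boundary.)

Structurally, *each journalist* is inside the finite complement clause *that the diplomat admired each journalist*.
QR is clause-bounded, so the finite complement is a scope island for the embedded quantifier.
So *each journalist* cannot raise to a position above *a doctor*.
(Only the surface reading survives: one fixed doctor with respect to all the relevant journalists.)

No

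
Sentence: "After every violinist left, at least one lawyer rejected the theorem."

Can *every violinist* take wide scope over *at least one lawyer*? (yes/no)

No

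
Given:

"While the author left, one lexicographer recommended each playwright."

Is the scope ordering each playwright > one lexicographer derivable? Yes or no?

Although there is an adjunct clause, *each playwright* is in the main clause, not inside the adjunct.
Since no island is crossed, the inverse ordering is licensed alongside surface scope.
So *each playwright* > *one lexicographer* is among the available readings.

Yes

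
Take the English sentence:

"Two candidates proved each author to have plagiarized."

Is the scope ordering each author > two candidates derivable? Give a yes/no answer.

Yes

The ECM infinitive is scope-transparent — *each author* is free to raise above *two candidates*.
QR within a single clause is free, so the lower quantifier may take scope over the higher one.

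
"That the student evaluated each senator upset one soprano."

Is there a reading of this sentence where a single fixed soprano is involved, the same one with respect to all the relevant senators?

Yes

That reading corresponds to *one soprano* > *each senator*.
*one soprano* is a matrix-clause argument and can take scope within the matrix clause over the constituent containing *each senator*, so *one soprano* > *each senator* needs no island-crossing movement and is available.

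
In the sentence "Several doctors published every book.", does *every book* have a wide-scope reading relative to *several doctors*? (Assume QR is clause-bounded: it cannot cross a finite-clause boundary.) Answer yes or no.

*several doctors* and *every book* are co-arguments of the matrix verb, with nothing but a clause-internal boundary between them.
Ordinary QR to a clause-peripheral position gives the wide-scope LF for the lower DP.
The sentence is scopally ambiguous between *several doctors* > *every book* and *every book* > *several doctors*.

Yes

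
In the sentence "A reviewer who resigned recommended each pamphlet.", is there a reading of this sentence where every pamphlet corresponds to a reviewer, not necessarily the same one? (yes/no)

That reading corresponds to *each pamphlet* > *a reviewer*.
Although the sentence contains a relative clause (*who resigned*), *each pamphlet* is outside it, in the matrix VP.
QR within a single clause is free, so the lower quantifier may take scope over the higher one.

Yes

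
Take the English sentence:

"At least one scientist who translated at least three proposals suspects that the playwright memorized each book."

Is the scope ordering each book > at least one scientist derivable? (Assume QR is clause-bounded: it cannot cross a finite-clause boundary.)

The target quantifier *each book* is part of the finite complement clause *that the playwright memorized each book*.
Under clause-bounded QR, a quantifier in an embedded finite clause cannot raise into the matrix clause.
So *each book* cannot raise high enough to outscope *at least one scientist*; only the surface ordering *at least one scientist* > *each book* is available.
(Only the surface reading survives: one fixed scientist with respect to all the relevant books.)

No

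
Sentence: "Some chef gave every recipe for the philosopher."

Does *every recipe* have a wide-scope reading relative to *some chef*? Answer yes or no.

Yes

*some chef* and *every recipe* are co-arguments of the matrix verb, with nothing but a clause-internal boundary between them.
No island intervenes, so both surface and inverse scope are derivable.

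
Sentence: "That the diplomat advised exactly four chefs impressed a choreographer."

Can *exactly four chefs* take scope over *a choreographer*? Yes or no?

No

*exactly four chefs* is embedded in the sentential subject *that the diplomat advised exactly four chefs*.
Subjects — clausal subjects included — are islands for extraction, and QR is no exception.
So *exactly four chefs* cannot raise to a position above *a choreographer*.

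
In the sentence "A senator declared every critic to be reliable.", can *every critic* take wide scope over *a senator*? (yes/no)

Yes

ECM infinitives lack a CP barrier, so *every critic* can QR over the matrix subject *a senator*.
With no island boundary between them, the object can take inverse scope over the subject via ordinary QR within the clause.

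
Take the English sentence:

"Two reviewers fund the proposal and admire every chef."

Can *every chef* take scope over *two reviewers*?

Structurally, *every chef* is inside one conjunct of the coordinate structure (*admire every chef*).
A quantifier cannot raise out of one conjunct of a coordination across the whole coordinate structure — the CSC applies to QR.
*every chef* is confined to the island and cannot take scope over *two reviewers*.

No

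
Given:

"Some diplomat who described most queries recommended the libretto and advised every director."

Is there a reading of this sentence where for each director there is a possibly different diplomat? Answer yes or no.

No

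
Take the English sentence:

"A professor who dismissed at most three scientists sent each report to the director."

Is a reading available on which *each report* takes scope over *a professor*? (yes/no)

The RC *who dismissed at most three scientists* is an island, but *each report* is not inside it — it is the matrix object, a clausemate of *a professor*.
QR within a single clause is free, so the lower quantifier may take scope over the higher one.
So *each report* > *a professor* is among the available readings.

Yes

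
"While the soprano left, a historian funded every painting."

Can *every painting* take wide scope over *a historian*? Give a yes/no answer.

The adjunct clause does not contain *every painting*, which is the matrix object.
Clause-internal QR can adjoin the lower DP above the subject, yielding the inverse reading.

Yes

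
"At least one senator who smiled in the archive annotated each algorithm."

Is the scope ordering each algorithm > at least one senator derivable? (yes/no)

Yes

The relative clause *who smiled in the archive* modifies *at least one senator*, but *each algorithm* is not inside that relative clause — it is an argument of the matrix verb.
Nothing blocks QR of the lower DP to a position above the higher one, so inverse scope is available.
Both orderings are possible: *at least one senator* > *each algorithm* and *each algorithm* > *at least one senator*.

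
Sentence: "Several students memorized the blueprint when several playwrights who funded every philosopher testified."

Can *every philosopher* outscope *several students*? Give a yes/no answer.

*every philosopher* occurs within the relative clause *who funded every philosopher*, which is itself inside the adjunct *when several playwrights who funded every philosopher testified*.
The quantifier would have to escape first the RC and then the adjunct — two independent island violations.
So *every philosopher* cannot raise to a position above *several students*.

No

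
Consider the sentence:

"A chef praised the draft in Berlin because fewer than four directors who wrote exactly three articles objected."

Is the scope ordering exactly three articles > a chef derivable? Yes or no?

No

The DP *exactly three articles* is contained in the relative clause *who wrote exactly three articles*, which is itself inside the adjunct *because fewer than four directors who wrote exactly three articles objected*.
Two island boundaries intervene — the relative clause and the adjunct. Either alone would block QR.
*exactly three articles* > *a chef* would require crossing that boundary, which is illicit.
(Only the surface reading survives: one fixed chef with respect to all the relevant articles.)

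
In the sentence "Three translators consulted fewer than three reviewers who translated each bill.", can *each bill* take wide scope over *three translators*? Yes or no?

*each bill* sits inside the relative clause *who translated each bill* modifying *fewer than three reviewers*.
Relative clauses are scope islands: a quantifier cannot QR out of a relative clause to take scope in the matrix clause.
So *each bill* cannot raise high enough to outscope *three translators*; only the surface ordering *three translators* > *each bill* is available.

No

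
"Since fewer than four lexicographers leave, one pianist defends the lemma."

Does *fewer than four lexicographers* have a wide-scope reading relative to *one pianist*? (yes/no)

The target quantifier *fewer than four lexicographers* is part of the adjunct clause *since fewer than four lexicographers leave*.
The adjunct-island constraint bars QR out of an adverbial clause.
There is no licit LF on which *fewer than four lexicographers* c-commands *one pianist*.

No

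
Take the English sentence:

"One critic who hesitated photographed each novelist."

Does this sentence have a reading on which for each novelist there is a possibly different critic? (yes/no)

This is the *each novelist* > *one critic* reading.
The RC *who hesitated* is an island, but *each novelist* is not inside it — it is the matrix object, a clausemate of *one critic*.
QR within a single clause is free, so the lower quantifier may take scope over the higher one.

Yes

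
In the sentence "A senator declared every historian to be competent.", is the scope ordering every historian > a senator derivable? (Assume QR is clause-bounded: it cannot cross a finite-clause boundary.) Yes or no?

Yes

ECM infinitives lack a CP barrier, so *every historian* can QR over the matrix subject *a senator*.
QR within a single clause is free, so the lower quantifier may take scope over the higher one.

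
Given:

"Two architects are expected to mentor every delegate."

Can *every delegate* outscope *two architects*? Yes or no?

Yes

The matrix predicate is a raising verb, whose infinitival complement is not a scope island — *every delegate* can QR into the matrix clause.
QR within a single clause is free, so the lower quantifier may take scope over the higher one.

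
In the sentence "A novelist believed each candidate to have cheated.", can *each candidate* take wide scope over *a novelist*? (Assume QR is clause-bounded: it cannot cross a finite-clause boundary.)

Yes

ECM infinitives lack a CP barrier, so *each candidate* can QR over the matrix subject *a novelist*.
Since no island is crossed, the inverse ordering is licensed alongside surface scope.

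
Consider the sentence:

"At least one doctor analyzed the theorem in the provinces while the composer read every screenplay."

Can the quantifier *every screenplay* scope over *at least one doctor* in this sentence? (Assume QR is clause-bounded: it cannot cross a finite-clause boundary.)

No

The DP *every screenplay* is contained in the adjunct clause *while the composer read every screenplay*.
Adverbial clauses are not L-marked, so they are barriers for QR — the quantifier cannot escape the adjunct.
So *every screenplay* cannot raise to a position above *at least one doctor*.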